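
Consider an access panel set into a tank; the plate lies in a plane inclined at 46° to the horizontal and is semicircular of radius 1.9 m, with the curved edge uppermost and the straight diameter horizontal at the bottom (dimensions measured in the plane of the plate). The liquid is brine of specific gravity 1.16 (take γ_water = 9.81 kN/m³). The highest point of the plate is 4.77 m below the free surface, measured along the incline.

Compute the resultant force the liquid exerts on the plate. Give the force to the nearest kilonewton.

F ≈ 272 kN

γ = 1.16 × 9.81 = 11.3796 kN/m³.
Let θ = 46° be the plate's angle to the horizontal; measure y along the incline from where the plane meets the free surface. Vertical depth h = y·sinθ with sinθ = 0.719340.
The centroid lies 4r/(3π) = 0.806385 m above the diameter, so r − 4r/(3π) = 1.9 − 0.806385 = 1.09361 m below the topmost point, so y_c = 4.77 + 1.09361 = 5.86361 m and h_c = 5.86361 × 0.719340 = 4.21793 m.
A = πr²/2 = π × 1.9²/2 = 5.67057 m².
Resultant F = γ·h_c·A = 11.3796 × 4.21793 × 5.67057 = 272.178 kN.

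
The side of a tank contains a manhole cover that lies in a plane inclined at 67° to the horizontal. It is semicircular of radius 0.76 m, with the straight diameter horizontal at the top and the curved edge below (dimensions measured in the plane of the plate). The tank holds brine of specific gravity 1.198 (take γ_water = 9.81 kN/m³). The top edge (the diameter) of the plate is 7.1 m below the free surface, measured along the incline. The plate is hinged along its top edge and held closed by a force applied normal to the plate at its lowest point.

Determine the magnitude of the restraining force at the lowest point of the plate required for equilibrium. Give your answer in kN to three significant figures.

P ≈ 31.4 kN

γ = 1.198 × 9.81 = 11.75238 kN/m³.
Let θ = 67° be the plate's angle to the horizontal; measure y along the incline from where the plane meets the free surface. Vertical depth h = y·sinθ with sinθ = 0.920505.
The centroid of a semicircle lies 4r/(3π) = 0.322554 m from the diameter, here below the top edge, so y_c = 7.1 + 0.322554 = 7.42255 m and h_c = 7.42255 × 0.920505 = 6.83249 m.
A = πr²/2 = π × 0.76²/2 = 0.907292 m².
Resultant F = γ·h_c·A = 11.75238 × 6.83249 × 0.907292 = 72.8538 kN.
I_c = (π/8 − 8/(9π))·r⁴ = 0.109757 × 0.76⁴ = 0.0366173 m⁴.
Centre of pressure: y_p = y_c + I_c/(y_c·A) = 7.42255 + 0.0366173/(7.42255 × 0.907292) = 7.42255 + 0.00543734 = 7.42799 m along the plane.
The resultant acts 0.322554 + 0.00543734 = 0.327991 m (along the plate) below the hinge at the top edge, so the moment about the hinge is M = F × 0.327991 = 72.8538 × 0.327991 = 23.8954 kN·m.
A normal force at the bottom, 0.76 m from the hinge, must supply this moment: P = 23.8954/0.76 = 31.4413 kN.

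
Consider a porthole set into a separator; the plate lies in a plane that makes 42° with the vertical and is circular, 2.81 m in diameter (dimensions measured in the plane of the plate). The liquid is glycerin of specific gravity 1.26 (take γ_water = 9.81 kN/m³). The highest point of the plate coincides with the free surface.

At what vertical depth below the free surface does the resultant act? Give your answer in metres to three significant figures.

γ = 1.26 × 9.81 = 12.3606 kN/m³.
The plate makes 42° with the vertical, i.e. θ = 90° − 42° = 48° to the horizontal. Measuring y along the incline from the free-surface line, vertical depth h = y·sinθ with sinθ = 0.743145.
The centroid is at the centre, 1.405 m below the top of the plate, so y_c = 1.405 m and h_c = 1.405 × 0.743145 = 1.04412 m.
A = π(1.405)² = 6.20158 m².
Resultant F = γ·h_c·A = 12.3606 × 1.04412 × 6.20158 = 80.0373 kN.
I_c = πr⁴/4 = π × 1.405⁴/4 = 3.06052 m⁴.
Centre of pressure: y_p = y_c + I_c/(y_c·A) = 1.405 + 3.06052/(1.405 × 6.20158) = 1.405 + 0.35125 = 1.75625 m along the plane.
Vertically, h_p = y_p·sinθ = 1.75625 × 0.743145 = 1.30515 m.

h_p = 1.31 m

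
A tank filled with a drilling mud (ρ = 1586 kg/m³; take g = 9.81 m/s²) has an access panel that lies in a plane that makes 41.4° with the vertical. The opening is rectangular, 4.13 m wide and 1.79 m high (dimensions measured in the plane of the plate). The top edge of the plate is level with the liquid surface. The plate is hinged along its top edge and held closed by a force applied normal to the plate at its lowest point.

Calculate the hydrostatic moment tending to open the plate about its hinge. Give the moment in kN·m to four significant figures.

γ = ρg = 1586 × 9.81 / 1000 = 15.55866 kN/m³.
The plate makes 41.4° with the vertical, i.e. θ = 90° − 41.4° = 48.6° to the horizontal. Measuring y along the incline from the free-surface line, vertical depth h = y·sinθ with sinθ = 0.750111.
The centroid lies 1.79/2 = 0.895 m below the top edge, so y_c = 0.895 m and h_c = 0.895 × 0.750111 = 0.671349 m.
A = 4.13 × 1.79 = 7.3927 m².
Resultant F = γ·h_c·A = 15.55866 × 0.671349 × 7.3927 = 77.2189 kN.
I_c = b·h³/12 = 4.13 × 1.79³/12 = 1.97391 m⁴.
Centre of pressure: y_p = y_c + I_c/(y_c·A) = 0.895 + 1.97391/(0.895 × 7.3927) = 0.895 + 0.298333 = 1.19333 m along the plane.
The resultant acts 0.895 + 0.298333 = 1.19333 m (along the plate) below the hinge at the top edge, so the moment about the hinge is M = F × 1.19333 = 77.2189 × 1.19333 = 92.1476 kN·m.

M ≈ 92.15 kN·m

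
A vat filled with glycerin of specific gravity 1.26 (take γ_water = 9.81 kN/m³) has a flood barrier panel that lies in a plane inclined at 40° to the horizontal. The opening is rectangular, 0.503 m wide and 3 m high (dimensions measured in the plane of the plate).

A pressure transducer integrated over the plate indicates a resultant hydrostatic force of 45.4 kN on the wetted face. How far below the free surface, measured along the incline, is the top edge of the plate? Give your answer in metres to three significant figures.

y_top ≈ 2.29 m

γ = 1.26 × 9.81 = 12.3606 kN/m³.
A = 0.503 × 3 = 1.509 m².
From F = γ·h_c·A, the centroid depth is h_c = 45.4/(12.3606 × 1.509) = 2.43404 m.
Let θ = 40° be the plate's angle to the horizontal; measure y along the incline from where the plane meets the free surface. Vertical depth h = y·sinθ with sinθ = 0.642788.
Along the incline, y_c = h_c/sinθ = 2.43404/0.642788 = 3.78669 m.
The centroid lies 3/2 = 1.5 m below the top edge, so the top edge sits at y_top = 3.78669 − 1.5 = 2.28669 m along the incline.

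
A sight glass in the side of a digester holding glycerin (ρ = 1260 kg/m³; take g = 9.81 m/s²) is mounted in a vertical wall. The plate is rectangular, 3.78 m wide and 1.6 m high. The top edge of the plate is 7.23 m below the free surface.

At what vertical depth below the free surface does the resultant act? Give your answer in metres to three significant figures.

γ = ρg = 1260 × 9.81 / 1000 = 12.3606 kN/m³.
The centroid lies 1.6/2 = 0.8 m below the top edge, so the centroid depth is h_c = 7.23 + 0.8 = 8.03 m.
A = 3.78 × 1.6 = 6.048 m².
Resultant F = γ·h_c·A = 12.3606 × 8.03 × 6.048 = 600.298 kN.
I_c = b·h³/12 = 3.78 × 1.6³/12 = 1.29024 m⁴.
Centre of pressure: y_p = y_c + I_c/(y_c·A) = 8.03 + 1.29024/(8.03 × 6.048) = 8.03 + 0.026567 = 8.05657 m along the plane.

h_p = 8.06 m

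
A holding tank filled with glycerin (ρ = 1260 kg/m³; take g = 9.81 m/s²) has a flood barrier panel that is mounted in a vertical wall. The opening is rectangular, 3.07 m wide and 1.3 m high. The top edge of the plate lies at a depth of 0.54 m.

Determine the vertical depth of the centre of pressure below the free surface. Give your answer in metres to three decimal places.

γ = ρg = 1260 × 9.81 / 1000 = 12.3606 kN/m³.
The centroid lies 1.3/2 = 0.65 m below the top edge, so the centroid depth is h_c = 0.54 + 0.65 = 1.19 m.
A = 3.07 × 1.3 = 3.991 m².
Resultant F = γ·h_c·A = 12.3606 × 1.19 × 3.991 = 58.7041 kN.
I_c = b·h³/12 = 3.07 × 1.3³/12 = 0.562066 m⁴.
Centre of pressure: y_p = y_c + I_c/(y_c·A) = 1.19 + 0.562066/(1.19 × 3.991) = 1.19 + 0.118347 = 1.30835 m along the plane.

h_p = 1.308 m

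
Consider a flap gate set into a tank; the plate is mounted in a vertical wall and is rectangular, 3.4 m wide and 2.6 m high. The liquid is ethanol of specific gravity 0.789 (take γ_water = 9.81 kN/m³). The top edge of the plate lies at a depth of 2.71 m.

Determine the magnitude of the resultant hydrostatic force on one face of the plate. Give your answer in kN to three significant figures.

γ = 0.789 × 9.81 = 7.74009 kN/m³.
The centroid lies 2.6/2 = 1.3 m below the top edge, so the centroid depth is h_c = 2.71 + 1.3 = 4.01 m.
A = 3.4 × 2.6 = 8.84 m².
Resultant F = γ·h_c·A = 7.74009 × 4.01 × 8.84 = 274.374 kN.

F ≈ 274 kN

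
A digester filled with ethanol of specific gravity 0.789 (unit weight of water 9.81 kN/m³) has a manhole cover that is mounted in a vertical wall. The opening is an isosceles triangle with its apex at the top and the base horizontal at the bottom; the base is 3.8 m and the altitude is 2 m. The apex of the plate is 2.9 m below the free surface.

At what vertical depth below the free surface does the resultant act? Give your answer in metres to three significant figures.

γ = 0.789 × 9.81 = 7.74009 kN/m³.
With the apex up, the centroid sits 2h/3 = 2 × 2/3 = 1.33333 m below the apex, so the centroid depth is h_c = 2.9 + 1.33333 = 4.23333 m.
A = ½ × 3.8 × 2 = 3.8 m².
Resultant F = γ·h_c·A = 7.74009 × 4.23333 × 3.8 = 124.512 kN.
I_c = b·h³/36 = 3.8 × 2³/36 = 0.844444 m⁴.
Centre of pressure: y_p = y_c + I_c/(y_c·A) = 4.23333 + 0.844444/(4.23333 × 3.8) = 4.23333 + 0.0524935 = 4.28582 m along the plane.

h_p = 4.29 m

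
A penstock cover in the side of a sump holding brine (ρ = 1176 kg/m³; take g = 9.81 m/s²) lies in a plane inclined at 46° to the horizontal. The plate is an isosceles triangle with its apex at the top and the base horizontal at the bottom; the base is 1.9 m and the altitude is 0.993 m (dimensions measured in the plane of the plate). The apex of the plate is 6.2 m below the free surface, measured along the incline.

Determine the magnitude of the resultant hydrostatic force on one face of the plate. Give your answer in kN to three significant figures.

γ = ρg = 1176 × 9.81 / 1000 = 11.53656 kN/m³.
Let θ = 46° be the plate's angle to the horizontal; measure y along the incline from where the plane meets the free surface. Vertical depth h = y·sinθ with sinθ = 0.719340.
With the apex up, the centroid sits 2h/3 = 2 × 0.993/3 = 0.662 m below the apex, so y_c = 6.2 + 0.662 = 6.862 m and h_c = 6.862 × 0.719340 = 4.93611 m.
A = ½ × 1.9 × 0.993 = 0.94335 m².
Resultant F = γ·h_c·A = 11.53656 × 4.93611 × 0.94335 = 53.7198 kN.

F ≈ 53.7 kN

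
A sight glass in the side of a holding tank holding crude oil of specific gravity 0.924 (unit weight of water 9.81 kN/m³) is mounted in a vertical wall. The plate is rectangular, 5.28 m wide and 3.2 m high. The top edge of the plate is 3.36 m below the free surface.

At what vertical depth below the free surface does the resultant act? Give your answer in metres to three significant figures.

h_p = 5.13 m

γ = 0.924 × 9.81 = 9.06444 kN/m³.
The centroid lies 3.2/2 = 1.6 m below the top edge, so the centroid depth is h_c = 3.36 + 1.6 = 4.96 m.
A = 5.28 × 3.2 = 16.896 m².
Resultant F = γ·h_c·A = 9.06444 × 4.96 × 16.896 = 759.638 kN.
I_c = b·h³/12 = 5.28 × 3.2³/12 = 14.4179 m⁴.
Centre of pressure: y_p = y_c + I_c/(y_c·A) = 4.96 + 14.4179/(4.96 × 16.896) = 4.96 + 0.172043 = 5.13204 m along the plane.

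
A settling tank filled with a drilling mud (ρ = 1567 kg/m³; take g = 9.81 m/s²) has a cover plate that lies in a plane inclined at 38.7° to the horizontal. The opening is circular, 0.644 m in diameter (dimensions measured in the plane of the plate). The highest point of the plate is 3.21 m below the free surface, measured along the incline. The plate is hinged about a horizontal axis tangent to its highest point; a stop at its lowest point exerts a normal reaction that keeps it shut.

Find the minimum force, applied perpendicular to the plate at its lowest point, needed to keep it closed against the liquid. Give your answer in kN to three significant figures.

P ≈ 5.65 kN

γ = ρg = 1567 × 9.81 / 1000 = 15.37227 kN/m³.
Let θ = 38.7° be the plate's angle to the horizontal; measure y along the incline from where the plane meets the free surface. Vertical depth h = y·sinθ with sinθ = 0.625243.
The centroid is at the centre, 0.322 m below the top of the plate, so y_c = 3.21 + 0.322 = 3.532 m and h_c = 3.532 × 0.625243 = 2.20836 m.
A = π(0.322)² = 0.325733 m².
Resultant F = γ·h_c·A = 15.37227 × 2.20836 × 0.325733 = 11.0578 kN.
I_c = πr⁴/4 = π × 0.322⁴/4 = 0.00844332 m⁴.
Centre of pressure: y_p = y_c + I_c/(y_c·A) = 3.532 + 0.00844332/(3.532 × 0.325733) = 3.532 + 0.0073389 = 3.53934 m along the plane.
The resultant acts 0.322 + 0.0073389 = 0.329339 m (along the plate) below the hinge at the top edge, so the moment about the hinge is M = F × 0.329339 = 11.0578 × 0.329339 = 3.64176 kN·m.
A normal force at the bottom, 0.644 m from the hinge, must supply this moment: P = 3.64176/0.644 = 5.65491 kN.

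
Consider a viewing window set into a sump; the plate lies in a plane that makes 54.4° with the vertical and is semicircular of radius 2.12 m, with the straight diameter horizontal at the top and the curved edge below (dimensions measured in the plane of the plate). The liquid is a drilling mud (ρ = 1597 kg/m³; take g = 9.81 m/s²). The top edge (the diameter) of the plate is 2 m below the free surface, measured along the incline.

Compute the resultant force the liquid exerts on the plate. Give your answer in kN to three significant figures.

γ = ρg = 1597 × 9.81 / 1000 = 15.66657 kN/m³.
The plate makes 54.4° with the vertical, i.e. θ = 90° − 54.4° = 35.6° to the horizontal. Measuring y along the incline from the free-surface line, vertical depth h = y·sinθ with sinθ = 0.582123.
The centroid of a semicircle lies 4r/(3π) = 0.899756 m from the diameter, here below the top edge, so y_c = 2 + 0.899756 = 2.89976 m and h_c = 2.89976 × 0.582123 = 1.68802 m.
A = πr²/2 = π × 2.12²/2 = 7.05979 m².
Resultant F = γ·h_c·A = 15.66657 × 1.68802 × 7.05979 = 186.7 kN.

F ≈ 187 kN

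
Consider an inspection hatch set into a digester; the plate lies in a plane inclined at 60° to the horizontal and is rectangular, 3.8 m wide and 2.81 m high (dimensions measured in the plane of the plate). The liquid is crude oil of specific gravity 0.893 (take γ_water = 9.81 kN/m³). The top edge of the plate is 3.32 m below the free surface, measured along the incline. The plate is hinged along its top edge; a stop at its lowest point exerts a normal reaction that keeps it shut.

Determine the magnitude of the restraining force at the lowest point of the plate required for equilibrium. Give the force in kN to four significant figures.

γ = 0.893 × 9.81 = 8.76033 kN/m³.
Let θ = 60° be the plate's angle to the horizontal; measure y along the incline from where the plane meets the free surface. Vertical depth h = y·sinθ with sinθ = 0.866025.
The centroid lies 2.81/2 = 1.405 m below the top edge, so y_c = 3.32 + 1.405 = 4.725 m and h_c = 4.725 × 0.866025 = 4.09197 m.
A = 3.8 × 2.81 = 10.678 m².
Resultant F = γ·h_c·A = 8.76033 × 4.09197 × 10.678 = 382.774 kN.
I_c = b·h³/12 = 3.8 × 2.81³/12 = 7.02621 m⁴.
Centre of pressure: y_p = y_c + I_c/(y_c·A) = 4.725 + 7.02621/(4.725 × 10.678) = 4.725 + 0.139261 = 4.86426 m along the plane.
The resultant acts 1.405 + 0.139261 = 1.54426 m (along the plate) below the hinge at the top edge, so the moment about the hinge is M = F × 1.54426 = 382.774 × 1.54426 = 591.103 kN·m.
A normal force at the bottom, 2.81 m from the hinge, must supply this moment: P = 591.103/2.81 = 210.357 kN.

P ≈ 210.4 kN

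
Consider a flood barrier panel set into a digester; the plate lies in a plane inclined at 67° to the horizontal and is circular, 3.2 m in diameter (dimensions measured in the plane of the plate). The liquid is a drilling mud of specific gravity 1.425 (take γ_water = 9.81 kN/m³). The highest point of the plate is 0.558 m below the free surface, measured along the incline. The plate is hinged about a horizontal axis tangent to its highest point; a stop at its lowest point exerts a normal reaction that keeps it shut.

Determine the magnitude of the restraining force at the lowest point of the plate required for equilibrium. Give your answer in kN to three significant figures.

γ = 1.425 × 9.81 = 13.97925 kN/m³.
Let θ = 67° be the plate's angle to the horizontal; measure y along the incline from where the plane meets the free surface. Vertical depth h = y·sinθ with sinθ = 0.920505.
The centroid is at the centre, 1.6 m below the top of the plate, so y_c = 0.558 + 1.6 = 2.158 m and h_c = 2.158 × 0.920505 = 1.98645 m.
A = π(1.6)² = 8.04248 m².
Resultant F = γ·h_c·A = 13.97925 × 1.98645 × 8.04248 = 223.332 kN.
I_c = πr⁴/4 = π × 1.6⁴/4 = 5.14719 m⁴.
Centre of pressure: y_p = y_c + I_c/(y_c·A) = 2.158 + 5.14719/(2.158 × 8.04248) = 2.158 + 0.296571 = 2.45457 m along the plane.
The resultant acts 1.6 + 0.296571 = 1.89657 m (along the plate) below the hinge at the top edge, so the moment about the hinge is M = F × 1.89657 = 223.332 × 1.89657 = 423.565 kN·m.
A normal force at the bottom, 3.2 m from the hinge, must supply this moment: P = 423.565/3.2 = 132.364 kN.

P ≈ 132 kN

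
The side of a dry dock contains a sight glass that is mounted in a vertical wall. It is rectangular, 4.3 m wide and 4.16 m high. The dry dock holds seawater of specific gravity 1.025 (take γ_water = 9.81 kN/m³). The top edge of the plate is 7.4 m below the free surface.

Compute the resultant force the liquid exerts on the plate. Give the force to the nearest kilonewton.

γ = 1.025 × 9.81 = 10.05525 kN/m³.
The centroid lies 4.16/2 = 2.08 m below the top edge, so the centroid depth is h_c = 7.4 + 2.08 = 9.48 m.
A = 4.3 × 4.16 = 17.888 m².
Resultant F = γ·h_c·A = 10.05525 × 9.48 × 17.888 = 1705.15 kN.

F ≈ 1705 kN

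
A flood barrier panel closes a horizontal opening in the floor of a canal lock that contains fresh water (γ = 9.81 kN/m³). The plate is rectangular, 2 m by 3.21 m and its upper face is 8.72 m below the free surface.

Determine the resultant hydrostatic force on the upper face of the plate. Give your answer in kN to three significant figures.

F ≈ 549 kN

γ = 9.81 kN/m³.
The plate is horizontal, so pressure is uniform at p = γ·h = 9.81 × 8.72 = 85.5432 kN/m².
A = 2 × 3.21 = 6.42 m².
F = p·A = 85.5432 × 6.42 = 549.187 kN.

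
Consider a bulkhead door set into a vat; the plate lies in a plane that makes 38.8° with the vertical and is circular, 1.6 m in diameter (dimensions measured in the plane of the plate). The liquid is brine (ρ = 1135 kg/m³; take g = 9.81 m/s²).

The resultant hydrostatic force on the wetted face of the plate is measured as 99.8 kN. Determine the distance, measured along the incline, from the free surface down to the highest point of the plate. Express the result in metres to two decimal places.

γ = ρg = 1135 × 9.81 / 1000 = 11.13435 kN/m³.
A = π(0.8)² = 2.01062 m².
From F = γ·h_c·A, the centroid depth is h_c = 99.8/(11.13435 × 2.01062) = 4.45795 m.
The plate makes 38.8° with the vertical, i.e. θ = 90° − 38.8° = 51.2° to the horizontal. Measuring y along the incline from the free-surface line, vertical depth h = y·sinθ with sinθ = 0.779338.
Along the incline, y_c = h_c/sinθ = 4.45795/0.779338 = 5.72018 m.
The centroid is at the centre, 0.8 m below the top of the plate, so the highest point sits at y_top = 5.72018 − 0.8 = 4.92018 m along the incline.

y_top ≈ 4.92 m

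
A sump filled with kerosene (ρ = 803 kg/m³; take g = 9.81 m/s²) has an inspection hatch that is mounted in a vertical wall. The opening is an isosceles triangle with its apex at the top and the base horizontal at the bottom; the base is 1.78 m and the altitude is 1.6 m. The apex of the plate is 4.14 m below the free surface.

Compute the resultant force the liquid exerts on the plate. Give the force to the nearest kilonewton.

γ = ρg = 803 × 9.81 / 1000 = 7.87743 kN/m³.
With the apex up, the centroid sits 2h/3 = 2 × 1.6/3 = 1.06667 m below the apex, so the centroid depth is h_c = 4.14 + 1.06667 = 5.20667 m.
A = ½ × 1.78 × 1.6 = 1.424 m².
Resultant F = γ·h_c·A = 7.87743 × 5.20667 × 1.424 = 58.4056 kN.

F ≈ 58 kN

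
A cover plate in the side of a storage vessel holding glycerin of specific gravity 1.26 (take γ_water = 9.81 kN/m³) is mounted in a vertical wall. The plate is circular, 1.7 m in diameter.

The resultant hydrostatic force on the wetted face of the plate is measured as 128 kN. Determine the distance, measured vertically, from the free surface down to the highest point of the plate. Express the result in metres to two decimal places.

d_top ≈ 3.71 m

γ = 1.26 × 9.81 = 12.3606 kN/m³.
A = π(0.85)² = 2.2698 m².
From F = γ·h_c·A, the centroid depth is h_c = 128/(12.3606 × 2.2698) = 4.56229 m.
The centroid is at the centre, 0.85 m below the top of the plate, so the highest point sits at h_top = 4.56229 − 0.85 = 3.71229 m below the surface.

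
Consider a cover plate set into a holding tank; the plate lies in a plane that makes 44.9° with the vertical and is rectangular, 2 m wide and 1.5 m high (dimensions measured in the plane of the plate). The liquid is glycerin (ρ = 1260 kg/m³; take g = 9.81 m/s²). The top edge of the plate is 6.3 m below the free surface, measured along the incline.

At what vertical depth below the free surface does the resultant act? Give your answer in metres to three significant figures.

γ = ρg = 1260 × 9.81 / 1000 = 12.3606 kN/m³.
The plate makes 44.9° with the vertical, i.e. θ = 90° − 44.9° = 45.1° to the horizontal. Measuring y along the incline from the free-surface line, vertical depth h = y·sinθ with sinθ = 0.708340.
The centroid lies 1.5/2 = 0.75 m below the top edge, so y_c = 6.3 + 0.75 = 7.05 m and h_c = 7.05 × 0.708340 = 4.9938 m.
A = 2 × 1.5 = 3 m².
Resultant F = γ·h_c·A = 12.3606 × 4.9938 × 3 = 185.179 kN.
I_c = b·h³/12 = 2 × 1.5³/12 = 0.5625 m⁴.
Centre of pressure: y_p = y_c + I_c/(y_c·A) = 7.05 + 0.5625/(7.05 × 3) = 7.05 + 0.0265957 = 7.0766 m along the plane.
Vertically, h_p = y_p·sinθ = 7.0766 × 0.708340 = 5.01264 m.

h_p = 5.01 m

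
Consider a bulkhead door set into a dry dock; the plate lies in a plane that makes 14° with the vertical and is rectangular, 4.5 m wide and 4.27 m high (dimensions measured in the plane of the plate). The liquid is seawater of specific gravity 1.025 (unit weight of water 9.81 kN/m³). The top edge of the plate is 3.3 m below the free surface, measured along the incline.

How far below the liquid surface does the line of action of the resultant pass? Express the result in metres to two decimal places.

γ = 1.025 × 9.81 = 10.05525 kN/m³.
The plate makes 14° with the vertical, i.e. θ = 90° − 14° = 76° to the horizontal. Measuring y along the incline from the free-surface line, vertical depth h = y·sinθ with sinθ = 0.970296.
The centroid lies 4.27/2 = 2.135 m below the top edge, so y_c = 3.3 + 2.135 = 5.435 m and h_c = 5.435 × 0.970296 = 5.27356 m.
A = 4.5 × 4.27 = 19.215 m².
Resultant F = γ·h_c·A = 10.05525 × 5.27356 × 19.215 = 1018.91 kN.
I_c = b·h³/12 = 4.5 × 4.27³/12 = 29.1954 m⁴.
Centre of pressure: y_p = y_c + I_c/(y_c·A) = 5.435 + 29.1954/(5.435 × 19.215) = 5.435 + 0.27956 = 5.71456 m along the plane.
Vertically, h_p = y_p·sinθ = 5.71456 × 0.970296 = 5.54481 m.

h_p = 5.54 m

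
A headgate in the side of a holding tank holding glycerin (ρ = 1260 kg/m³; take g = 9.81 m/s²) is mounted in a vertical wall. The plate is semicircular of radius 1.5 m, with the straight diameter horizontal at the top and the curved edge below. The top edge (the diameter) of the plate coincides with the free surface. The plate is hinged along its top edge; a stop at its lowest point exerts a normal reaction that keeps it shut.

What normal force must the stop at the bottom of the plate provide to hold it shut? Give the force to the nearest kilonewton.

P ≈ 16 kN

γ = ρg = 1260 × 9.81 / 1000 = 12.3606 kN/m³.
The centroid of a semicircle lies 4r/(3π) = 0.63662 m from the diameter, here below the top edge, so the centroid depth is h_c = 0.63662 m.
A = πr²/2 = π × 1.5²/2 = 3.53429 m².
Resultant F = γ·h_c·A = 12.3606 × 0.63662 × 3.53429 = 27.8113 kN.
I_c = (π/8 − 8/(9π))·r⁴ = 0.109757 × 1.5⁴ = 0.555645 m⁴.
Centre of pressure: y_p = y_c + I_c/(y_c·A) = 0.63662 + 0.555645/(0.63662 × 3.53429) = 0.63662 + 0.246953 = 0.883573 m along the plane.
The resultant acts 0.63662 + 0.246953 = 0.883573 m (along the plate) below the hinge at the top edge, so the moment about the hinge is M = F × 0.883573 = 27.8113 × 0.883573 = 24.5733 kN·m.
A normal force at the bottom, 1.5 m from the hinge, must supply this moment: P = 24.5733/1.5 = 16.3822 kN.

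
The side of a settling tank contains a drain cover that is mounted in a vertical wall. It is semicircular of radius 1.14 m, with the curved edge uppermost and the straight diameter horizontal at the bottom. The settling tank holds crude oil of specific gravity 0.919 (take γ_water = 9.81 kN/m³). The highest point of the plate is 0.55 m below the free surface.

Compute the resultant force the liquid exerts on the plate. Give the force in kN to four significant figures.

F ≈ 22.20 kN

γ = 0.919 × 9.81 = 9.01539 kN/m³.
The centroid lies 4r/(3π) = 0.483831 m above the diameter, so r − 4r/(3π) = 1.14 − 0.483831 = 0.656169 m below the topmost point, so the centroid depth is h_c = 0.55 + 0.656169 = 1.20617 m.
A = πr²/2 = π × 1.14²/2 = 2.04141 m².
Resultant F = γ·h_c·A = 9.01539 × 1.20617 × 2.04141 = 22.1985 kN.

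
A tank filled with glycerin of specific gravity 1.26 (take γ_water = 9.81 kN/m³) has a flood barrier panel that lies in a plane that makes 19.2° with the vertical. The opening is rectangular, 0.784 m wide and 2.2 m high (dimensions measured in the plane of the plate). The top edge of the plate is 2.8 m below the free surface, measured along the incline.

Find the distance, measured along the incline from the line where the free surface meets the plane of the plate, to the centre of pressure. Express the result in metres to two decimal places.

γ = 1.26 × 9.81 = 12.3606 kN/m³.
The plate makes 19.2° with the vertical, i.e. θ = 90° − 19.2° = 70.8° to the horizontal. Measuring y along the incline from the free-surface line, vertical depth h = y·sinθ with sinθ = 0.944376.
The centroid lies 2.2/2 = 1.1 m below the top edge, so y_c = 2.8 + 1.1 = 3.9 m and h_c = 3.9 × 0.944376 = 3.68307 m.
A = 0.784 × 2.2 = 1.7248 m².
Resultant F = γ·h_c·A = 12.3606 × 3.68307 × 1.7248 = 78.5214 kN.
I_c = b·h³/12 = 0.784 × 2.2³/12 = 0.695669 m⁴.
Centre of pressure: y_p = y_c + I_c/(y_c·A) = 3.9 + 0.695669/(3.9 × 1.7248) = 3.9 + 0.103419 = 4.00342 m along the plane.

y_p = 4.00 m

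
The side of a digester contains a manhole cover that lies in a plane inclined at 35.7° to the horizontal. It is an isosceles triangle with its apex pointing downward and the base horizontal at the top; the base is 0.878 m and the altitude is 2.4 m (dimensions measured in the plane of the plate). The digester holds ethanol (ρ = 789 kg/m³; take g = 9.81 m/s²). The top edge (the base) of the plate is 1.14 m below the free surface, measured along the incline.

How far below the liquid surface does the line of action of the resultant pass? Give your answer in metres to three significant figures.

γ = ρg = 789 × 9.81 / 1000 = 7.74009 kN/m³.
Let θ = 35.7° be the plate's angle to the horizontal; measure y along the incline from where the plane meets the free surface. Vertical depth h = y·sinθ with sinθ = 0.583541.
With the apex down, the centroid sits h/3 = 2.4/3 = 0.8 m below the base (the top edge), so y_c = 1.14 + 0.8 = 1.94 m and h_c = 1.94 × 0.583541 = 1.13207 m.
A = ½ × 0.878 × 2.4 = 1.0536 m².
Resultant F = γ·h_c·A = 7.74009 × 1.13207 × 1.0536 = 9.23198 kN.
I_c = b·h³/36 = 0.878 × 2.4³/36 = 0.337152 m⁴.
Centre of pressure: y_p = y_c + I_c/(y_c·A) = 1.94 + 0.337152/(1.94 × 1.0536) = 1.94 + 0.164948 = 2.10495 m along the plane.
Vertically, h_p = y_p·sinθ = 2.10495 × 0.583541 = 1.22832 m.

h_p = 1.23 m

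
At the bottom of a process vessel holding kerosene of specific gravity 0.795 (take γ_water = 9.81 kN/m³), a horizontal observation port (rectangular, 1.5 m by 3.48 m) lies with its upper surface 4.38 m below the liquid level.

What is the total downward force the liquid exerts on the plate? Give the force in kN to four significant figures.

F ≈ 178.3 kN

γ = 0.795 × 9.81 = 7.79895 kN/m³.
The plate is horizontal, so pressure is uniform at p = γ·h = 7.79895 × 4.38 = 34.1594 kN/m².
A = 1.5 × 3.48 = 5.22 m².
F = p·A = 34.1594 × 5.22 = 178.312 kN.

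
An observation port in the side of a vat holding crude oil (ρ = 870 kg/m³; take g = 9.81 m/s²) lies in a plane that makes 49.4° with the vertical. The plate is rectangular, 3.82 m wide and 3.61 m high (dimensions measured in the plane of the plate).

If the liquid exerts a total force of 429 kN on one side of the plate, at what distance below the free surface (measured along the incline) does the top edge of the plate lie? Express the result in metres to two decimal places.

y_top ≈ 3.80 m

γ = ρg = 870 × 9.81 / 1000 = 8.5347 kN/m³.
A = 3.82 × 3.61 = 13.7902 m².
From F = γ·h_c·A, the centroid depth is h_c = 429/(8.5347 × 13.7902) = 3.64501 m.
The plate makes 49.4° with the vertical, i.e. θ = 90° − 49.4° = 40.6° to the horizontal. Measuring y along the incline from the free-surface line, vertical depth h = y·sinθ with sinθ = 0.650774.
Along the incline, y_c = h_c/sinθ = 3.64501/0.650774 = 5.60104 m.
The centroid lies 3.61/2 = 1.805 m below the top edge, so the top edge sits at y_top = 5.60104 − 1.805 = 3.79604 m along the incline.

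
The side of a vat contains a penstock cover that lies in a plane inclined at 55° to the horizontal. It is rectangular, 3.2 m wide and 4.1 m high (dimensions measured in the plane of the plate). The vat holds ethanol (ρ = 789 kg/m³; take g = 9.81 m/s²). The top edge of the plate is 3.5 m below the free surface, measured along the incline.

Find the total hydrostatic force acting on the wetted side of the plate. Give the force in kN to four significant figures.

F ≈ 461.7 kN

γ = ρg = 789 × 9.81 / 1000 = 7.74009 kN/m³.
Let θ = 55° be the plate's angle to the horizontal; measure y along the incline from where the plane meets the free surface. Vertical depth h = y·sinθ with sinθ = 0.819152.
The centroid lies 4.1/2 = 2.05 m below the top edge, so y_c = 3.5 + 2.05 = 5.55 m and h_c = 5.55 × 0.819152 = 4.54629 m.
A = 3.2 × 4.1 = 13.12 m².
Resultant F = γ·h_c·A = 7.74009 × 4.54629 × 13.12 = 461.676 kN.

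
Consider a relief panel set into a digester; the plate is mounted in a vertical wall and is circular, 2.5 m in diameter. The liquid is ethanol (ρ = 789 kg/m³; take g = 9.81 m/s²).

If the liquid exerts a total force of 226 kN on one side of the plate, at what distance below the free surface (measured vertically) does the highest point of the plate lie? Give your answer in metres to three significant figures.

d_top ≈ 4.70 m

γ = ρg = 789 × 9.81 / 1000 = 7.74009 kN/m³.
A = π(1.25)² = 4.90874 m².
From F = γ·h_c·A, the centroid depth is h_c = 226/(7.74009 × 4.90874) = 5.94829 m.
The centroid is at the centre, 1.25 m below the top of the plate, so the highest point sits at h_top = 5.94829 − 1.25 = 4.69829 m below the surface.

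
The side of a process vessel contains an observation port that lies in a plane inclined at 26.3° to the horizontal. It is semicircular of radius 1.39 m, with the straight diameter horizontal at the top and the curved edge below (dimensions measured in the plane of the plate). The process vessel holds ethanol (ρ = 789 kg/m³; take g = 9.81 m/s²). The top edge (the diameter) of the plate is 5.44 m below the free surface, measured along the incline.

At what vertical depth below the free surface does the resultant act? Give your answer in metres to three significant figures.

h_p = 2.68 m

γ = ρg = 789 × 9.81 / 1000 = 7.74009 kN/m³.
Let θ = 26.3° be the plate's angle to the horizontal; measure y along the incline from where the plane meets the free surface. Vertical depth h = y·sinθ with sinθ = 0.443071.
The centroid of a semicircle lies 4r/(3π) = 0.589934 m from the diameter, here below the top edge, so y_c = 5.44 + 0.589934 = 6.02993 m and h_c = 6.02993 × 0.443071 = 2.67169 m.
A = πr²/2 = π × 1.39²/2 = 3.03494 m².
Resultant F = γ·h_c·A = 7.74009 × 2.67169 × 3.03494 = 62.7599 kN.
I_c = (π/8 − 8/(9π))·r⁴ = 0.109757 × 1.39⁴ = 0.409724 m⁴.
Centre of pressure: y_p = y_c + I_c/(y_c·A) = 6.02993 + 0.409724/(6.02993 × 3.03494) = 6.02993 + 0.0223887 = 6.05232 m along the plane.
Vertically, h_p = y_p·sinθ = 6.05232 × 0.443071 = 2.68161 m.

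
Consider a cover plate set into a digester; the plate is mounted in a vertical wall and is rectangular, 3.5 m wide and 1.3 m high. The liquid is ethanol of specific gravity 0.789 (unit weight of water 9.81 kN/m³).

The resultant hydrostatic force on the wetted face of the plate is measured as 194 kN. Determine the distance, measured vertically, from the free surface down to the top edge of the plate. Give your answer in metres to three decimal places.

d_top ≈ 4.859 m

γ = 0.789 × 9.81 = 7.74009 kN/m³.
A = 3.5 × 1.3 = 4.55 m².
From F = γ·h_c·A, the centroid depth is h_c = 194/(7.74009 × 4.55) = 5.50864 m.
The centroid lies 1.3/2 = 0.65 m below the top edge, so the top edge sits at h_top = 5.50864 − 0.65 = 4.85864 m below the surface.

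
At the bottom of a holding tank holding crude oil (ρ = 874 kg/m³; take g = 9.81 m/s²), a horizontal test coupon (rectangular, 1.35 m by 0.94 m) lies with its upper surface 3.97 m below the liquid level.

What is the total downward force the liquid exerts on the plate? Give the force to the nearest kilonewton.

γ = ρg = 874 × 9.81 / 1000 = 8.57394 kN/m³.
The plate is horizontal, so pressure is uniform at p = γ·h = 8.57394 × 3.97 = 34.0385 kN/m².
A = 1.35 × 0.94 = 1.269 m².
F = p·A = 34.0385 × 1.269 = 43.1949 kN.

F ≈ 43 kN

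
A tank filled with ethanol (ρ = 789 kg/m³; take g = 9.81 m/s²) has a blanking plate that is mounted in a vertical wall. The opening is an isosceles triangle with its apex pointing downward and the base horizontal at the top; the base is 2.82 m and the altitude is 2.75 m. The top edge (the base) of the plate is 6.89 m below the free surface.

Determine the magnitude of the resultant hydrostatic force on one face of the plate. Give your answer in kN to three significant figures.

γ = ρg = 789 × 9.81 / 1000 = 7.74009 kN/m³.
With the apex down, the centroid sits h/3 = 2.75/3 = 0.916667 m below the base (the top edge), so the centroid depth is h_c = 6.89 + 0.916667 = 7.80667 m.
A = ½ × 2.82 × 2.75 = 3.8775 m².
Resultant F = γ·h_c·A = 7.74009 × 7.80667 × 3.8775 = 234.295 kN.

F ≈ 234 kN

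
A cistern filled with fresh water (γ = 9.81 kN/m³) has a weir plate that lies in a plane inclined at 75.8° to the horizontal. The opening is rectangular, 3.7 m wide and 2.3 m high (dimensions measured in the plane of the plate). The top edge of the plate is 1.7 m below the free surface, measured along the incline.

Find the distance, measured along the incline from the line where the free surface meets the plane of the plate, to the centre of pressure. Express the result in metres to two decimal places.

y_p = 3.00 m

γ = 9.81 kN/m³.
Let θ = 75.8° be the plate's angle to the horizontal; measure y along the incline from where the plane meets the free surface. Vertical depth h = y·sinθ with sinθ = 0.969445.
The centroid lies 2.3/2 = 1.15 m below the top edge, so y_c = 1.7 + 1.15 = 2.85 m and h_c = 2.85 × 0.969445 = 2.76292 m.
A = 3.7 × 2.3 = 8.51 m².
Resultant F = γ·h_c·A = 9.81 × 2.76292 × 8.51 = 230.657 kN.
I_c = b·h³/12 = 3.7 × 2.3³/12 = 3.75149 m⁴.
Centre of pressure: y_p = y_c + I_c/(y_c·A) = 2.85 + 3.75149/(2.85 × 8.51) = 2.85 + 0.154678 = 3.00468 m along the plane.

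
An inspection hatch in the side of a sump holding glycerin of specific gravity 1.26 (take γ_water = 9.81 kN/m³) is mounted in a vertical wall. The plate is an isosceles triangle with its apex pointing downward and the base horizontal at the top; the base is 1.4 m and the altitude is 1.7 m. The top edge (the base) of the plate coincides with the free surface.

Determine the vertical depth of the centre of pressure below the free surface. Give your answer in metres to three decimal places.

h_p = 0.850 m

γ = 1.26 × 9.81 = 12.3606 kN/m³.
With the apex down, the centroid sits h/3 = 1.7/3 = 0.566667 m below the base (the top edge), so the centroid depth is h_c = 0.566667 m.
A = ½ × 1.4 × 1.7 = 1.19 m².
Resultant F = γ·h_c·A = 12.3606 × 0.566667 × 1.19 = 8.33517 kN.
I_c = b·h³/36 = 1.4 × 1.7³/36 = 0.191061 m⁴.
Centre of pressure: y_p = y_c + I_c/(y_c·A) = 0.566667 + 0.191061/(0.566667 × 1.19) = 0.566667 + 0.283333 = 0.85 m along the plane.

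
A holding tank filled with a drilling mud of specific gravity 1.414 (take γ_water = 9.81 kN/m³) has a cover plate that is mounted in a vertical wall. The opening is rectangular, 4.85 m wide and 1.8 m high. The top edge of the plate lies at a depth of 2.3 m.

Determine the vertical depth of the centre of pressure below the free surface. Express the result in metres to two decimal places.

h_p = 3.28 m

γ = 1.414 × 9.81 = 13.87134 kN/m³.
The centroid lies 1.8/2 = 0.9 m below the top edge, so the centroid depth is h_c = 2.3 + 0.9 = 3.2 m.
A = 4.85 × 1.8 = 8.73 m².
Resultant F = γ·h_c·A = 13.87134 × 3.2 × 8.73 = 387.51 kN.
I_c = b·h³/12 = 4.85 × 1.8³/12 = 2.3571 m⁴.
Centre of pressure: y_p = y_c + I_c/(y_c·A) = 3.2 + 2.3571/(3.2 × 8.73) = 3.2 + 0.084375 = 3.28438 m along the plane.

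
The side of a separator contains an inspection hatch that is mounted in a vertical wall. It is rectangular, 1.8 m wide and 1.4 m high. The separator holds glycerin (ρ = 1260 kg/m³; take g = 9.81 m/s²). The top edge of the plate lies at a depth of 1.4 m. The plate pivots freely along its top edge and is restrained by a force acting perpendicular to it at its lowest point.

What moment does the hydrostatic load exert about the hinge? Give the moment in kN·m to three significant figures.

γ = ρg = 1260 × 9.81 / 1000 = 12.3606 kN/m³.
The centroid lies 1.4/2 = 0.7 m below the top edge, so the centroid depth is h_c = 1.4 + 0.7 = 2.1 m.
A = 1.8 × 1.4 = 2.52 m².
Resultant F = γ·h_c·A = 12.3606 × 2.1 × 2.52 = 65.4123 kN.
I_c = b·h³/12 = 1.8 × 1.4³/12 = 0.4116 m⁴.
Centre of pressure: y_p = y_c + I_c/(y_c·A) = 2.1 + 0.4116/(2.1 × 2.52) = 2.1 + 0.0777778 = 2.17778 m along the plane.
The resultant acts 0.7 + 0.0777778 = 0.777778 m (along the plate) below the hinge at the top edge, so the moment about the hinge is M = F × 0.777778 = 65.4123 × 0.777778 = 50.8762 kN·m.

M ≈ 50.9 kN·m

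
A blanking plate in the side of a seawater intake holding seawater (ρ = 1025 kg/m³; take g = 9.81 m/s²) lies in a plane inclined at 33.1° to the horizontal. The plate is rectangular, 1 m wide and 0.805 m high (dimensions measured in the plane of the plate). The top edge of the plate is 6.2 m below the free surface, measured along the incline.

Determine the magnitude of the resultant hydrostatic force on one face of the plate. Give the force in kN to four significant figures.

γ = ρg = 1025 × 9.81 / 1000 = 10.05525 kN/m³.
Let θ = 33.1° be the plate's angle to the horizontal; measure y along the incline from where the plane meets the free surface. Vertical depth h = y·sinθ with sinθ = 0.546102.
The centroid lies 0.805/2 = 0.4025 m below the top edge, so y_c = 6.2 + 0.4025 = 6.6025 m and h_c = 6.6025 × 0.546102 = 3.60564 m.
A = 1 × 0.805 = 0.805 m².
Resultant F = γ·h_c·A = 10.05525 × 3.60564 × 0.805 = 29.1858 kN.

F ≈ 29.19 kN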